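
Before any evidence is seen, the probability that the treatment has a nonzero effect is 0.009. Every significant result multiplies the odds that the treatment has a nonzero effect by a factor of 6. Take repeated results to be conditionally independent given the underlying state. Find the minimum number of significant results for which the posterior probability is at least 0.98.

Prior odds = 0.009/0.991 = 9/991.
Likelihood ratio per significant result = 6.
Target posterior odds = 0.98/0.02 = 49.
Need (9/991) × 6ⁿ ≥ 49, i.e. 6ⁿ ≥ 48559/9.
6⁴ = 1296 falls short of 48559/9 but 6⁵ = 7776 reaches it, so n = 5.

5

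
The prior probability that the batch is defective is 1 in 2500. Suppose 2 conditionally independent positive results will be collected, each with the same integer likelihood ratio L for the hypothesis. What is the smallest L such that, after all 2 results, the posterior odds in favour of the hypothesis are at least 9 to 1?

Prior odds = 0.0004/0.9996 = 1/2499.
Target odds = 9.
Need L² ≥ 9 ÷ (1/2499) = 22491.
149² = 22201 < 22491 ≤ 22500 = 150², so L = 150.

150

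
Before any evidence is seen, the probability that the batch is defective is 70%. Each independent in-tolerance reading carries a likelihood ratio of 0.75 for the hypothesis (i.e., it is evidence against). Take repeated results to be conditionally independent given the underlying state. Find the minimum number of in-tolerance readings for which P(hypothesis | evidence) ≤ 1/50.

Prior odds: 0.7 ÷ 0.3 = 7/3.
Likelihood ratio per in-tolerance reading = 0.75.
Target odds: 0.02 ÷ 0.98 = 1/49.
Require 0.75ⁿ ≤ 1/49 ÷ (7/3) = 3/343.
0.75¹⁶ ≈0.0100226 is still above 3/343 but 0.75¹⁷ ≈0.00751695 is at or below it, so n = 17.

17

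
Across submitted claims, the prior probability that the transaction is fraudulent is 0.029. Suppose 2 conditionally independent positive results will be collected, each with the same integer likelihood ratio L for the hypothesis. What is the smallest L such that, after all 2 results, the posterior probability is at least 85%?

Prior odds = 0.029/0.971 = 29/971.
Target odds = 0.85/0.15 = 17/3.
Need L² ≥ 17/3 ÷ (29/971) = 16507/87.
13² = 169 < 16507/87 ≤ 196 = 14², so L = 14.

14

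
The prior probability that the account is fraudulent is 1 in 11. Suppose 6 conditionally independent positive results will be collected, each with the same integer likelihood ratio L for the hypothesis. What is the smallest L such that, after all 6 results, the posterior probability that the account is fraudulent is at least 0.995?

Prior odds = (1/11)/(10/11) = 0.1.
Target odds = 0.995/0.005 = 199.
Need L⁶ ≥ 199 ÷ 0.1 = 1990.
3⁶ = 729 < 1990 ≤ 4096 = 4⁶, so L = 4.

4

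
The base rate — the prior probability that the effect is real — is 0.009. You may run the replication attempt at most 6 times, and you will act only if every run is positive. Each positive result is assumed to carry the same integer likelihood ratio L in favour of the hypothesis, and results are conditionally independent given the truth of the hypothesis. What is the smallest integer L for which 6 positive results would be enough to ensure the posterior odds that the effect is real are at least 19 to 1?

Prior odds = 0.009/0.991 = 9/991.
Target odds = 19.
Need L⁶ ≥ 19 ÷ (9/991) = 18829/9.
3⁶ = 729 < 18829/9 ≤ 4096 = 4⁶, so L = 4.

4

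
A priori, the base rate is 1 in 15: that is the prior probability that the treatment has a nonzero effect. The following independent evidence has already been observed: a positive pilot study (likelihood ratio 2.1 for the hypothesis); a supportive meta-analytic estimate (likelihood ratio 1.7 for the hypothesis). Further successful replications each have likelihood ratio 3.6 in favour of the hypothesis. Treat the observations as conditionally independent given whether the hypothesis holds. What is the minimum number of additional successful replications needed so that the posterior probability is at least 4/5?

3

Prior odds = (1/15)/(14/15) = 1/14.
Combined Bayes factor of the evidence already in hand = 2.1 × 1.7 = 3.57.
Odds after that evidence = (1/14) × 3.57 = 0.255.
Target odds = 0.8/0.2 = 4.
Need 3.6ⁿ ≥ 4 ÷ 0.255 = 800/51.
3.6² = 12.96 falls short of 800/51 but 3.6³ = 46.656 reaches it, so n = 3.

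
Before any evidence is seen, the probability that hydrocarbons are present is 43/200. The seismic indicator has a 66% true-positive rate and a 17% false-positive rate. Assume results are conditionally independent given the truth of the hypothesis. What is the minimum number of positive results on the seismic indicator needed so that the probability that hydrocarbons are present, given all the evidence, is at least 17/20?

3

Prior odds: 0.215 ÷ 0.785 = 43/157.
Likelihood ratio of a positive result = 0.66/0.17 = 66/17.
Target posterior odds = 0.85/0.15 = 17/3.
Require (66/17)ⁿ ≥ 17/3 ÷ (43/157) = 2669/129.
(66/17)² = 4356/289 falls short of 2669/129 but (66/17)³ = 287496/4913 reaches it, so n = 3.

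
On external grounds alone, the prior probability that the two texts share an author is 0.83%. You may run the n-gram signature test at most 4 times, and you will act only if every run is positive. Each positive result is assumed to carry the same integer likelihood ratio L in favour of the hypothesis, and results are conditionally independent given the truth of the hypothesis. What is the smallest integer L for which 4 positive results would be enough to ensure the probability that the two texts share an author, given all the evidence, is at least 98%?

9

Prior odds = 0.0083/0.9917 = 83/9917.
Target odds = 0.98/0.02 = 49.
Need L⁴ ≥ 49 ÷ (83/9917) = 485933/83.
8⁴ = 4096 < 485933/83 ≤ 6561 = 9⁴, so L = 9.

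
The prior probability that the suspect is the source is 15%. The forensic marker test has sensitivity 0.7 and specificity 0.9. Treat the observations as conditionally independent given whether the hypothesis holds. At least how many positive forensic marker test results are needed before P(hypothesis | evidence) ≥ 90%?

3

Prior odds: 0.15 ÷ 0.85 = 3/17.
False-positive rate = 1 − 0.9 = 0.1; likelihood ratio of a positive = 0.7/0.1 = 7.
Target odds: 0.9 ÷ 0.1 = 9.
Require 7ⁿ ≥ 9 ÷ (3/17) = 51.
7² = 49 falls short of 51 but 7³ = 343 reaches it, so n = 3.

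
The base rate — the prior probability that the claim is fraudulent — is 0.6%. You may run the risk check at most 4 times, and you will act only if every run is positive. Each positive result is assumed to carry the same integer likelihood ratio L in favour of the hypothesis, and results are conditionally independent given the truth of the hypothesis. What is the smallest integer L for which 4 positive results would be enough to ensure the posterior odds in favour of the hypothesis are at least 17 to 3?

6

Prior odds = 0.006/0.994 = 3/497.
Target odds = 17/3.
Need L⁴ ≥ 17/3 ÷ (3/497) = 8449/9.
5⁴ = 625 < 8449/9 ≤ 1296 = 6⁴, so L = 6.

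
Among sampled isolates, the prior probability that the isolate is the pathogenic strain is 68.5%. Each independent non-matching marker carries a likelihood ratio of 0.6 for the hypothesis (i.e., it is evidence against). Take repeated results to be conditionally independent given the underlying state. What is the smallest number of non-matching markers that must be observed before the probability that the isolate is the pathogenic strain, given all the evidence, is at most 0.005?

12

Prior odds: 0.685 ÷ 0.315 = 137/63.
Likelihood ratio per non-matching marker = 0.6.
Target odds: 0.005 ÷ 0.995 = 1/199.
Need (137/63) × 0.6ⁿ ≤ 1/199, i.e. 0.6ⁿ ≤ 63/27263.
0.6¹¹ = 177147/48828125 is still above 63/27263 but 0.6¹² = 531441/244140625 is at or below it, so n = 12.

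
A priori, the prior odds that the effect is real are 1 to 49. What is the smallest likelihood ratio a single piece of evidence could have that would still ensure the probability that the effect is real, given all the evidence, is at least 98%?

2401

Prior odds = 1/49.
Target odds = 0.98/0.02 = 49.
Required Bayes factor = 49 ÷ (1/49) = 2401.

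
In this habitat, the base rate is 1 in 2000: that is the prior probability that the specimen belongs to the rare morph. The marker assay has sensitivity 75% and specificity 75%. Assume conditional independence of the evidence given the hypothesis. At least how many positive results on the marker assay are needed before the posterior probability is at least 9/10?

Prior odds = 0.0005/0.9995 = 1/1999.
False-positive rate = 1 − 0.75 = 0.25; likelihood ratio of a positive = 0.75/0.25 = 3.
Target odds: 0.9 ÷ 0.1 = 9.
Need (1/1999) × 3ⁿ ≥ 9, i.e. 3ⁿ ≥ 17991.
3⁸ = 6561 falls short of 17991 but 3⁹ = 19683 reaches it, so n = 9.

9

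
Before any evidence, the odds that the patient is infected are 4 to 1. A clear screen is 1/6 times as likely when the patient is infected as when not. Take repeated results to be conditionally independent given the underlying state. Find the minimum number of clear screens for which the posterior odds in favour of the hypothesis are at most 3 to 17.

Prior odds = 4.
Likelihood ratio per clear screen = 1/6.
Target odds = 3/17.
Need 4 × (1/6)ⁿ ≤ 3/17, i.e. (1/6)ⁿ ≤ 3/68.
(1/6)¹ = 1/6 is still above 3/68 but (1/6)² = 1/36 is at or below it, so n = 2.

2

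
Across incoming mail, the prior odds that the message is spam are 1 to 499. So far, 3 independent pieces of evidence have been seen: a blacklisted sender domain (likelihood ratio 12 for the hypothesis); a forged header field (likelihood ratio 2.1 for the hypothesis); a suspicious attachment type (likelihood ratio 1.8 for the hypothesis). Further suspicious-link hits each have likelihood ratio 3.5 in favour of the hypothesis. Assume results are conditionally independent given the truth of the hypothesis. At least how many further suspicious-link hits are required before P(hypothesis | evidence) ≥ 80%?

4

Prior odds = 1/499.
Combined Bayes factor of the evidence already in hand = 12 × 2.1 × 1.8 = 45.36.
Odds after that evidence = (1/499) × 45.36 = 1134/12475.
Target odds = 0.8/0.2 = 4.
Need 3.5ⁿ ≥ 4 ÷ (1134/12475) = 24950/567.
3.5³ = 42.875 falls short of 24950/567 but 3.5⁴ = 150.0625 reaches it, so n = 4.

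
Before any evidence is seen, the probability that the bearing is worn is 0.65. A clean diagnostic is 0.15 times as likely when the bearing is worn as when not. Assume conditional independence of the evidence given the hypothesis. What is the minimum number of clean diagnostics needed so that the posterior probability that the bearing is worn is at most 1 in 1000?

4

Prior odds: 0.65 ÷ 0.35 = 13/7.
Likelihood ratio per clean diagnostic = 0.15.
Target posterior odds = 0.001/0.999 = 1/999.
Need (13/7) × 0.15ⁿ ≤ 1/999, i.e. 0.15ⁿ ≤ 7/12987.
0.15³ = 0.003375 is still above 7/12987 but 0.15⁴ = 81/160000 is at or below it, so n = 4.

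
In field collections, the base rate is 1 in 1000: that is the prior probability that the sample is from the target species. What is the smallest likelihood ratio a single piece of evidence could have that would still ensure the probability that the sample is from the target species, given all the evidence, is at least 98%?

48951

Prior odds = 0.001/0.999 = 1/999.
Target odds = 0.98/0.02 = 49.
Required Bayes factor = 49 ÷ (1/999) = 48951.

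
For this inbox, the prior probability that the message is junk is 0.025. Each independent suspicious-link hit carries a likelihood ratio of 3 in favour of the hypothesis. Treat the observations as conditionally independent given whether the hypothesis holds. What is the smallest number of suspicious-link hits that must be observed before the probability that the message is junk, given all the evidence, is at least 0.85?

Prior odds: 0.025 ÷ 0.975 = 1/39.
Likelihood ratio per suspicious-link hit = 3.
Target posterior odds = 0.85/0.15 = 17/3.
Require 3ⁿ ≥ 17/3 ÷ (1/39) = 221.
3⁴ = 81 falls short of 221 but 3⁵ = 243 reaches it, so n = 5.

5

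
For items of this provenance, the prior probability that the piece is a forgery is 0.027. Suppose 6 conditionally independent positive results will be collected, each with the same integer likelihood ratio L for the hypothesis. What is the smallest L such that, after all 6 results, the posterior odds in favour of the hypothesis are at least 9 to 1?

3

Prior odds = 0.027/0.973 = 27/973.
Target odds = 9.
Need L⁶ ≥ 9 ÷ (27/973) = 973/3.
2⁶ = 64 < 973/3 ≤ 729 = 3⁶, so L = 3.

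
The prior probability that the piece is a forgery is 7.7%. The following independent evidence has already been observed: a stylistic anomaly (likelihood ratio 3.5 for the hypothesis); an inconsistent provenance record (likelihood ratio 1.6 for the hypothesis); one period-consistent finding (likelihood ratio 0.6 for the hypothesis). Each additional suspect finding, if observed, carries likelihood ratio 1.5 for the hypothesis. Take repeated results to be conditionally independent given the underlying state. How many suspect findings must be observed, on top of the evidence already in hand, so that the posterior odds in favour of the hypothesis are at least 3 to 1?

Prior odds = 0.077/0.923 = 77/923.
Combined Bayes factor of the evidence already in hand = 3.5 × 1.6 × 0.6 = 3.36.
Odds after that evidence = (77/923) × 3.36 = 6468/23075.
Target odds = 3.
Need 1.5ⁿ ≥ 3 ÷ (6468/23075) = 23075/2156.
1.5⁵ = 7.59375 falls short of 23075/2156 but 1.5⁶ = 11.390625 reaches it, so n = 6.

6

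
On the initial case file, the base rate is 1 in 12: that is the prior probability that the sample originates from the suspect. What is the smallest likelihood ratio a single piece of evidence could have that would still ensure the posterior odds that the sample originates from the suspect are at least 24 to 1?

Prior odds = (1/12)/(11/12) = 1/11.
Target odds = 24.
Required Bayes factor = 24 ÷ (1/11) = 264.

264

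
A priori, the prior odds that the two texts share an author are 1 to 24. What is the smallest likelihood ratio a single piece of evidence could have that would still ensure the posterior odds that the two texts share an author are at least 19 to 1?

Prior odds = 1/24.
Target odds = 19.
Required Bayes factor = 19 ÷ (1/24) = 456.

456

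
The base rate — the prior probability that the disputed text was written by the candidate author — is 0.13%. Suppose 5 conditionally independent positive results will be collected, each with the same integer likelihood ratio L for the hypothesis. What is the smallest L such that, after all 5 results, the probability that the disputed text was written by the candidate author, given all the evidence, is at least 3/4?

Prior odds = 0.0013/0.9987 = 13/9987.
Target odds = 0.75/0.25 = 3.
Need L⁵ ≥ 3 ÷ (13/9987) = 29961/13.
4⁵ = 1024 < 29961/13 ≤ 3125 = 5⁵, so L = 5.

5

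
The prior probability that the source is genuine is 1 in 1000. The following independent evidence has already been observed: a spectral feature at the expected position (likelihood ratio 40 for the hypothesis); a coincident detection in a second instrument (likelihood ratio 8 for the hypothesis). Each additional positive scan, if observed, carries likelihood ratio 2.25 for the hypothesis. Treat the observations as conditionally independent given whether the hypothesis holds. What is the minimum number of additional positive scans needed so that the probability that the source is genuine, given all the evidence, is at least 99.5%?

Prior odds = 0.001/0.999 = 1/999.
Combined Bayes factor of the evidence already in hand = 40 × 8 = 320.
Odds after that evidence = (1/999) × 320 = 320/999.
Target odds = 0.995/0.005 = 199.
Need 2.25ⁿ ≥ 199 ÷ (320/999) = 621.253125.
2.25⁷ = 4782969/16384 falls short of 621.253125 but 2.25⁸ = 43046721/65536 reaches it, so n = 8.

8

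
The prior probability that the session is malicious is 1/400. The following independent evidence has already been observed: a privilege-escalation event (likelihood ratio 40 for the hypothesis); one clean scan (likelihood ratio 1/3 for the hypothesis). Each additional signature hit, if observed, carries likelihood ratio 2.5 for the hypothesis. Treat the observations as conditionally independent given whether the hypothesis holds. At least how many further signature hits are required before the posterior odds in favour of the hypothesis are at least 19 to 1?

7

Prior odds = 0.0025/0.9975 = 1/399.
Combined Bayes factor of the evidence already in hand = 40 × (1/3) = 40/3.
Odds after that evidence = (1/399) × 40/3 = 40/1197.
Target odds = 19.
Need 2.5ⁿ ≥ 19 ÷ (40/1197) = 568.575.
2.5⁶ = 244.140625 falls short of 568.575 but 2.5⁷ = 610.3515625 reaches it, so n = 7.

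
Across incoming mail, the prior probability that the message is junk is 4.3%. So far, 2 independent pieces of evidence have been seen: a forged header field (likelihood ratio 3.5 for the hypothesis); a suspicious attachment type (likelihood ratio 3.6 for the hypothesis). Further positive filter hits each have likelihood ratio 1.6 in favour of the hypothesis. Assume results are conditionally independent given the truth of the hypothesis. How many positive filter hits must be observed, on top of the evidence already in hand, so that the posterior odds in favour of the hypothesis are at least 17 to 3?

Prior odds = 0.043/0.957 = 43/957.
Combined Bayes factor of the evidence already in hand = 3.5 × 3.6 = 12.6.
Odds after that evidence = (43/957) × 12.6 = 903/1595.
Target odds = 17/3.
Need 1.6ⁿ ≥ 17/3 ÷ (903/1595) = 27115/2709.
1.6⁴ = 6.5536 falls short of 27115/2709 but 1.6⁵ = 10.48576 reaches it, so n = 5.

5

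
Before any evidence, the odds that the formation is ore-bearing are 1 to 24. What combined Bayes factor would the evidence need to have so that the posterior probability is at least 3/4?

Prior odds = 1/24.
Target odds = 0.75/0.25 = 3.
Required Bayes factor = 3 ÷ (1/24) = 72.

72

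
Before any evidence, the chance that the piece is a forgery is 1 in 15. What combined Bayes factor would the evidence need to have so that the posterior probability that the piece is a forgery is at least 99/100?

Prior odds = (1/15)/(14/15) = 1/14.
Target odds = 0.99/0.01 = 99.
Required Bayes factor = 99 ÷ (1/14) = 1386.

1386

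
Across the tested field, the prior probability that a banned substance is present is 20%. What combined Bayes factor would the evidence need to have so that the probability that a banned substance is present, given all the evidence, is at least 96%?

96

Prior odds = 0.2/0.8 = 0.25.
Target odds = 0.96/0.04 = 24.
Required Bayes factor = 24 ÷ 0.25 = 96.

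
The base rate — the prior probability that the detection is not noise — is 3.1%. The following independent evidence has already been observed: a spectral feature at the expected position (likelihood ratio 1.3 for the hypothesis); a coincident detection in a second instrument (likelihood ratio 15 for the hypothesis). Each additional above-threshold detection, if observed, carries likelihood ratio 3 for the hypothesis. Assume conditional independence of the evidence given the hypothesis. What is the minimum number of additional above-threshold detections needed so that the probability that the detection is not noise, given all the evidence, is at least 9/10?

3

Prior odds = 0.031/0.969 = 31/969.
Combined Bayes factor of the evidence already in hand = 1.3 × 15 = 19.5.
Odds after that evidence = (31/969) × 19.5 = 403/646.
Target odds = 0.9/0.1 = 9.
Need 3ⁿ ≥ 9 ÷ (403/646) = 5814/403.
3² = 9 falls short of 5814/403 but 3³ = 27 reaches it, so n = 3.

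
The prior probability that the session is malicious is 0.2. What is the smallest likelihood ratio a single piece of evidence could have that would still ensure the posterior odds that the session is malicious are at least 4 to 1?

16

Prior odds = 0.2/0.8 = 0.25.
Target odds = 4.
Required Bayes factor = 4 ÷ 0.25 = 16.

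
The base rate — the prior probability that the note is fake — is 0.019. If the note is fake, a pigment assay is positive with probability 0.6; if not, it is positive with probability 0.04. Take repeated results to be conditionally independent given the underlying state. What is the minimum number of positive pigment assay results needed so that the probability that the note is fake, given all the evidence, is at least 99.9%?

5

Prior odds = 0.019/0.981 = 19/981.
Likelihood ratio of a positive = 0.6/0.04 = 15.
Target posterior odds = 0.999/0.001 = 999.
Require 15ⁿ ≥ 999 ÷ (19/981) = 980019/19.
15⁴ = 50625 falls short of 980019/19 but 15⁵ = 759375 reaches it, so n = 5.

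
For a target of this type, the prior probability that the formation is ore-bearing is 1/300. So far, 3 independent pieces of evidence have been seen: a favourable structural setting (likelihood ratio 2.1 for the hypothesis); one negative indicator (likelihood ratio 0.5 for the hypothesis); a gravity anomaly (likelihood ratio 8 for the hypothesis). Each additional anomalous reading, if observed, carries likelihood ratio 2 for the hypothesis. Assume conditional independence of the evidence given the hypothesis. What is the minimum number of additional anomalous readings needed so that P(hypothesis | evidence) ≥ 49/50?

11

Prior odds = (1/300)/(299/300) = 1/299.
Combined Bayes factor of the evidence already in hand = 2.1 × 0.5 × 8 = 8.4.
Odds after that evidence = (1/299) × 8.4 = 42/1495.
Target odds = 0.98/0.02 = 49.
Need 2ⁿ ≥ 49 ÷ (42/1495) = 10465/6.
2¹⁰ = 1024 falls short of 10465/6 but 2¹¹ = 2048 reaches it, so n = 11.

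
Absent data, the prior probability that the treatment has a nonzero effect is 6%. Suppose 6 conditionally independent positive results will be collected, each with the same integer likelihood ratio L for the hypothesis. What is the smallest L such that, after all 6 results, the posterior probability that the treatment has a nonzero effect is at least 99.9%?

6

Prior odds = 0.06/0.94 = 3/47.
Target odds = 0.999/0.001 = 999.
Need L⁶ ≥ 999 ÷ (3/47) = 15651.
5⁶ = 15625 < 15651 ≤ 46656 = 6⁶, so L = 6.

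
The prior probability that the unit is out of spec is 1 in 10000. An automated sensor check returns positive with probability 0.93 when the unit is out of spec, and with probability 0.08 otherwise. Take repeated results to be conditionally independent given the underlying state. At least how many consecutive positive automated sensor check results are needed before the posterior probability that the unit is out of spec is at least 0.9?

Prior odds = 0.0001/0.9999 = 1/9999.
Likelihood ratio of a positive result = 0.93/0.08 = 11.625.
Target posterior odds = 0.9/0.1 = 9.
Need (1/9999) × 11.625ⁿ ≥ 9, i.e. 11.625ⁿ ≥ 89991.
11.625⁴ = 74805201/4096 falls short of 89991 but 11.625⁵ ≈212307 reaches it, so n = 5.

5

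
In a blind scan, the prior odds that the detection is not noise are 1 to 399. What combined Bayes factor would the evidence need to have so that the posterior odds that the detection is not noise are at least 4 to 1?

1596

Prior odds = 1/399.
Target odds = 4.
Required Bayes factor = 4 ÷ (1/399) = 1596.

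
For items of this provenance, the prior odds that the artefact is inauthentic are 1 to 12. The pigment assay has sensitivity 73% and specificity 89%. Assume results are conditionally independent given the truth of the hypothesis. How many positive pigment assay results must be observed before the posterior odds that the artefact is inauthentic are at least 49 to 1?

4

Prior odds = 1/12.
False-positive rate = 1 − 0.89 = 0.11; likelihood ratio of a positive = 0.73/0.11 = 73/11.
Target odds = 49.
Need (1/12) × (73/11)ⁿ ≥ 49, i.e. (73/11)ⁿ ≥ 588.
(73/11)³ = 389017/1331 falls short of 588 but (73/11)⁴ = 28398241/14641 reaches it, so n = 4.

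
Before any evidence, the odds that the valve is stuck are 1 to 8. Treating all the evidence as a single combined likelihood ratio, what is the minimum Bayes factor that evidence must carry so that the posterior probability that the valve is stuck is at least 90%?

72

Prior odds = 0.125.
Target odds = 0.9/0.1 = 9.
Required Bayes factor = 9 ÷ 0.125 = 72.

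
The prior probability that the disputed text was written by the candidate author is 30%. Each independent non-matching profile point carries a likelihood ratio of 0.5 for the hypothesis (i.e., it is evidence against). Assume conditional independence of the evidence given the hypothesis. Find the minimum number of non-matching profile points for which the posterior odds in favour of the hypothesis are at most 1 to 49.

Prior odds: 0.3 ÷ 0.7 = 3/7.
Likelihood ratio per non-matching profile point = 0.5.
Target odds = 1/49.
Need (3/7) × 0.5ⁿ ≤ 1/49, i.e. 0.5ⁿ ≤ 1/21.
0.5⁴ = 0.0625 is still above 1/21 but 0.5⁵ = 0.03125 is at or below it, so n = 5.

5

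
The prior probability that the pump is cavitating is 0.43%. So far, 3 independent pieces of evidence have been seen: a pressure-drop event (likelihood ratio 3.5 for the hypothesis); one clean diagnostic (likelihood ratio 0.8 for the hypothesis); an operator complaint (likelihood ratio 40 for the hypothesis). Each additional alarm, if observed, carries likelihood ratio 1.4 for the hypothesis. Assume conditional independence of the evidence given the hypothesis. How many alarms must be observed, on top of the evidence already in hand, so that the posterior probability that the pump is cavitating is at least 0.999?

Prior odds = 0.0043/0.9957 = 43/9957.
Combined Bayes factor of the evidence already in hand = 3.5 × 0.8 × 40 = 112.
Odds after that evidence = (43/9957) × 112 = 4816/9957.
Target odds = 0.999/0.001 = 999.
Need 1.4ⁿ ≥ 999 ÷ (4816/9957) = 9947043/4816.
1.4²² ≈1639.9 falls short of 9947043/4816 but 1.4²³ ≈2295.86 reaches it, so n = 23.

23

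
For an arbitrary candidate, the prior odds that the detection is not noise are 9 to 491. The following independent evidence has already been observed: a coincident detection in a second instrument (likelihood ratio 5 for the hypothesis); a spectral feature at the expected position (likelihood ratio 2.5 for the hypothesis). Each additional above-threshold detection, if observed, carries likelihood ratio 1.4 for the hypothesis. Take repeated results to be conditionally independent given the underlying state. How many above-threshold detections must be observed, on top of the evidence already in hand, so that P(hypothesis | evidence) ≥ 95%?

14

Prior odds = 9/491.
Combined Bayes factor of the evidence already in hand = 5 × 2.5 = 12.5.
Odds after that evidence = (9/491) × 12.5 = 225/982.
Target odds = 0.95/0.05 = 19.
Need 1.4ⁿ ≥ 19 ÷ (225/982) = 18658/225.
1.4¹³ ≈79.3715 falls short of 18658/225 but 1.4¹⁴ ≈111.12 reaches it, so n = 14.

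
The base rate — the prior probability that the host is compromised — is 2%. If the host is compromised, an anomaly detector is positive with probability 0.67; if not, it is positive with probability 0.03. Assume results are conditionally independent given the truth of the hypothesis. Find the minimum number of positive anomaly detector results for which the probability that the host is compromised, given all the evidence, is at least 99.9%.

Prior odds = 0.02/0.98 = 1/49.
Likelihood ratio of a positive = 0.67/0.03 = 67/3.
Target odds: 0.999 ÷ 0.001 = 999.
Require (67/3)ⁿ ≥ 999 ÷ (1/49) = 48951.
(67/3)³ = 300763/27 falls short of 48951 but (67/3)⁴ = 20151121/81 reaches it, so n = 4.

4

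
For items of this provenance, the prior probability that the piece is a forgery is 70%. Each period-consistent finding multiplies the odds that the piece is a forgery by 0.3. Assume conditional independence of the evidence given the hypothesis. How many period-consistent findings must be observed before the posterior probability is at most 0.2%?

Prior odds = 0.7/0.3 = 7/3.
Likelihood ratio per period-consistent finding = 0.3.
Target posterior odds = 0.002/0.998 = 1/499.
Need (7/3) × 0.3ⁿ ≤ 1/499, i.e. 0.3ⁿ ≤ 3/3493.
0.3⁵ = 243/100000 is still above 3/3493 but 0.3⁶ = 729/1000000 is at or below it, so n = 6.

6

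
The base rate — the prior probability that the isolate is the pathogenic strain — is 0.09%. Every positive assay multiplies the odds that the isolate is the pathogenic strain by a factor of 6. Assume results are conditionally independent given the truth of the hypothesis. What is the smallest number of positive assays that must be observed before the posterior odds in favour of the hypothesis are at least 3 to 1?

Prior odds: 0.0009 ÷ 0.9991 = 9/9991.
Likelihood ratio per positive assay = 6.
Target odds = 3.
Require 6ⁿ ≥ 3 ÷ (9/9991) = 9991/3.
6⁴ = 1296 falls short of 9991/3 but 6⁵ = 7776 reaches it, so n = 5.

5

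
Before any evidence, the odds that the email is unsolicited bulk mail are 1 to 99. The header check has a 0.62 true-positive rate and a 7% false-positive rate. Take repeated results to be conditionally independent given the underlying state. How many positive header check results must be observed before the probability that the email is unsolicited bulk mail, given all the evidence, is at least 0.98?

Prior odds = 1/99.
Likelihood ratio of a positive result = 0.62/0.07 = 62/7.
Target posterior odds = 0.98/0.02 = 49.
Need (1/99) × (62/7)ⁿ ≥ 49, i.e. (62/7)ⁿ ≥ 4851.
(62/7)³ = 238328/343 falls short of 4851 but (62/7)⁴ = 14776336/2401 reaches it, so n = 4.

4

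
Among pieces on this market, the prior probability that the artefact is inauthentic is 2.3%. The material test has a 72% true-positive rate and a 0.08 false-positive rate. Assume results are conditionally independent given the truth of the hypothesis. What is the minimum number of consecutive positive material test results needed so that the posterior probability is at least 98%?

4

Prior odds: 0.023 ÷ 0.977 = 23/977.
Likelihood ratio of a positive result = 0.72/0.08 = 9.
Target odds: 0.98 ÷ 0.02 = 49.
Require 9ⁿ ≥ 49 ÷ (23/977) = 47873/23.
9³ = 729 falls short of 47873/23 but 9⁴ = 6561 reaches it, so n = 4.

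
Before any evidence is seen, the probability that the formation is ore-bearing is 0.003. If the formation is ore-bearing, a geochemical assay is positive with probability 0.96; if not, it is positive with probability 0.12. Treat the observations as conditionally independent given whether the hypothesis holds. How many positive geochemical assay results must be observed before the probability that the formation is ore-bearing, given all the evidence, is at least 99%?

6

Prior odds = 0.003/0.997 = 3/997.
Likelihood ratio of a positive = 0.96/0.12 = 8.
Target posterior odds = 0.99/0.01 = 99.
Need (3/997) × 8ⁿ ≥ 99, i.e. 8ⁿ ≥ 32901.
8⁵ = 32768 falls short of 32901 but 8⁶ = 262144 reaches it, so n = 6.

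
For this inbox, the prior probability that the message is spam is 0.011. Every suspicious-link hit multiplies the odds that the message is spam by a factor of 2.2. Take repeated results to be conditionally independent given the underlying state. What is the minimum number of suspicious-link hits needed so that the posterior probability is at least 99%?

Prior odds = 0.011/0.989 = 11/989.
Likelihood ratio per suspicious-link hit = 2.2.
Target odds: 0.99 ÷ 0.01 = 99.
Need (11/989) × 2.2ⁿ ≥ 99, i.e. 2.2ⁿ ≥ 8901.
2.2¹¹ ≈5843.18 falls short of 8901 but 2.2¹² ≈12855 reaches it, so n = 12.

12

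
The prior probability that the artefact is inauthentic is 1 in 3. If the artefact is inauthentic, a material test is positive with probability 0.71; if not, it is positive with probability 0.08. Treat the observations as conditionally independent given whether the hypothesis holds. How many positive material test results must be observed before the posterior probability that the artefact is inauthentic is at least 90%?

Prior odds: (1/3) ÷ (2/3) = 0.5.
Likelihood ratio of a positive = 0.71/0.08 = 8.875.
Target odds: 0.9 ÷ 0.1 = 9.
Require 8.875ⁿ ≥ 9 ÷ 0.5 = 18.
8.875¹ = 8.875 falls short of 18 but 8.875² = 78.765625 reaches it, so n = 2.

2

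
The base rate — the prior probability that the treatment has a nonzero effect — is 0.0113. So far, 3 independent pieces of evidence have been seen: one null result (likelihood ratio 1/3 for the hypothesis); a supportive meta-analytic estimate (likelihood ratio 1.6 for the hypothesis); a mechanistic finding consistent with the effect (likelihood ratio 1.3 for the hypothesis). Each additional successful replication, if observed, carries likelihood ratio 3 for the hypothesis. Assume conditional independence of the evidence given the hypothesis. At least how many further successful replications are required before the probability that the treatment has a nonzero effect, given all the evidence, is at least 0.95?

Prior odds = 0.0113/0.9887 = 113/9887.
Combined Bayes factor of the evidence already in hand = (1/3) × 1.6 × 1.3 = 52/75.
Odds after that evidence = (113/9887) × 52/75 = 5876/741525.
Target odds = 0.95/0.05 = 19.
Need 3ⁿ ≥ 19 ÷ (5876/741525) = 14088975/5876.
3⁷ = 2187 falls short of 14088975/5876 but 3⁸ = 6561 reaches it, so n = 8.

8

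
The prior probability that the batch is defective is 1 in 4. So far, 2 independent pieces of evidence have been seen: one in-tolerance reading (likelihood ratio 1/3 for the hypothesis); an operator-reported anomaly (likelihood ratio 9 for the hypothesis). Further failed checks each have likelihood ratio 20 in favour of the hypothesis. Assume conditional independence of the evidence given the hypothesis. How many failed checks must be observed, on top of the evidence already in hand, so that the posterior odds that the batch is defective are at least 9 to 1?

Prior odds = 0.25/0.75 = 1/3.
Combined Bayes factor of the evidence already in hand = (1/3) × 9 = 3.
Odds after that evidence = (1/3) × 3 = 1.
Target odds = 9.
Need 20ⁿ ≥ 9 ÷ 1 = 9.
20¹ = 20, which meets the required 9; so n = 1.

1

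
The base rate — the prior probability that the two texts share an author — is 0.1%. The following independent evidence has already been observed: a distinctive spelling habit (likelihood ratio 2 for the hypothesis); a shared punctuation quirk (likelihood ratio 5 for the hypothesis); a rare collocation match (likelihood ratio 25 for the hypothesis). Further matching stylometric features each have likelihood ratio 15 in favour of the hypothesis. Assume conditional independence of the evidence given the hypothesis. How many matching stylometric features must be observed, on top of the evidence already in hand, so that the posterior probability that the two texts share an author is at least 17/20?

2

Prior odds = 0.001/0.999 = 1/999.
Combined Bayes factor of the evidence already in hand = 2 × 5 × 25 = 250.
Odds after that evidence = (1/999) × 250 = 250/999.
Target odds = 0.85/0.15 = 17/3.
Need 15ⁿ ≥ 17/3 ÷ (250/999) = 22.644.
15¹ = 15 falls short of 22.644 but 15² = 225 reaches it, so n = 2.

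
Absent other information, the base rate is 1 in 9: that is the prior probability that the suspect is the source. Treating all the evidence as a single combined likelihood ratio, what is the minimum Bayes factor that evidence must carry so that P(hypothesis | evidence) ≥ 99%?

792

Prior odds = (1/9)/(8/9) = 0.125.
Target odds = 0.99/0.01 = 99.
Required Bayes factor = 99 ÷ 0.125 = 792.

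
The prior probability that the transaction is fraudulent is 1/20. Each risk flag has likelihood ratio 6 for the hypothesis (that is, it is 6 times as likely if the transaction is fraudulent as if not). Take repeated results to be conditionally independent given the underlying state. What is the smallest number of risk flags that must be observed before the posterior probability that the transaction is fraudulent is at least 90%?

3

Prior odds: 0.05 ÷ 0.95 = 1/19.
Likelihood ratio per risk flag = 6.
Target posterior odds = 0.9/0.1 = 9.
Require 6ⁿ ≥ 9 ÷ (1/19) = 171.
6² = 36 falls short of 171 but 6³ = 216 reaches it, so n = 3.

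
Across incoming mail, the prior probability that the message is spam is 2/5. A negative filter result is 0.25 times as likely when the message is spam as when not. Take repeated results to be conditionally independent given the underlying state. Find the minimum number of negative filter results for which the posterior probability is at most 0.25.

Prior odds: 0.4 ÷ 0.6 = 2/3.
Likelihood ratio per negative filter result = 0.25.
Target posterior odds = 0.25/0.75 = 1/3.
Need (2/3) × 0.25ⁿ ≤ 1/3, i.e. 0.25ⁿ ≤ 0.5.
0.25¹ = 0.25, which is already at or below the required 0.5; so n = 1.

1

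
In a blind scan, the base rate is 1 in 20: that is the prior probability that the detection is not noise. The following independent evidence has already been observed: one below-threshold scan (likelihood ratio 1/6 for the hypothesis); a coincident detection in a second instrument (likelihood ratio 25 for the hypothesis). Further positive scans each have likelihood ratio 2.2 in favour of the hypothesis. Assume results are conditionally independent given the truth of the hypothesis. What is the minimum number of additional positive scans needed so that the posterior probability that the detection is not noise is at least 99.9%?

11

Prior odds = 0.05/0.95 = 1/19.
Combined Bayes factor of the evidence already in hand = (1/6) × 25 = 25/6.
Odds after that evidence = (1/19) × 25/6 = 25/114.
Target odds = 0.999/0.001 = 999.
Need 2.2ⁿ ≥ 999 ÷ (25/114) = 4555.44.
2.2¹⁰ ≈2655.99 falls short of 4555.44 but 2.2¹¹ ≈5843.18 reaches it, so n = 11.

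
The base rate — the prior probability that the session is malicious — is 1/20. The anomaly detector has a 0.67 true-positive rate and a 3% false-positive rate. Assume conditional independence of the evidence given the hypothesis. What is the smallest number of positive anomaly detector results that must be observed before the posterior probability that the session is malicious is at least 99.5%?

3

Prior odds = 0.05/0.95 = 1/19.
Likelihood ratio of a positive result = 0.67/0.03 = 67/3.
Target posterior odds = 0.995/0.005 = 199.
Require (67/3)ⁿ ≥ 199 ÷ (1/19) = 3781.
(67/3)² = 4489/9 falls short of 3781 but (67/3)³ = 300763/27 reaches it, so n = 3.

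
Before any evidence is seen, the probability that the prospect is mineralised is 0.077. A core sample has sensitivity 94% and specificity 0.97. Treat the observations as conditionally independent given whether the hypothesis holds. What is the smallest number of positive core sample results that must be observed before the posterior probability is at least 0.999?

Prior odds = 0.077/0.923 = 77/923.
False-positive rate = 1 − 0.97 = 0.03; likelihood ratio of a positive = 0.94/0.03 = 94/3.
Target posterior odds = 0.999/0.001 = 999.
Need (77/923) × (94/3)ⁿ ≥ 999, i.e. (94/3)ⁿ ≥ 922077/77.
(94/3)² = 8836/9 falls short of 922077/77 but (94/3)³ = 830584/27 reaches it, so n = 3.

3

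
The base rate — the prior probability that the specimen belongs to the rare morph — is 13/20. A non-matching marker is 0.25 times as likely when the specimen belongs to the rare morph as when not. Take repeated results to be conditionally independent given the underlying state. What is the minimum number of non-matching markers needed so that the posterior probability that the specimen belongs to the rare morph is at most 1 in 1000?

Prior odds = 0.65/0.35 = 13/7.
Likelihood ratio per non-matching marker = 0.25.
Target posterior odds = 0.001/0.999 = 1/999.
Need (13/7) × 0.25ⁿ ≤ 1/999, i.e. 0.25ⁿ ≤ 7/12987.
0.25⁵ = 1/1024 is still above 7/12987 but 0.25⁶ = 1/4096 is at or below it, so n = 6.

6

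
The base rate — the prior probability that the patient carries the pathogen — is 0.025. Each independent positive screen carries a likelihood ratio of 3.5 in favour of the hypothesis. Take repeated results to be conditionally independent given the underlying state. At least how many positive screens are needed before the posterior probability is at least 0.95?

Prior odds: 0.025 ÷ 0.975 = 1/39.
Likelihood ratio per positive screen = 3.5.
Target posterior odds = 0.95/0.05 = 19.
Need (1/39) × 3.5ⁿ ≥ 19, i.e. 3.5ⁿ ≥ 741.
3.5⁵ = 525.21875 falls short of 741 but 3.5⁶ = 1838.265625 reaches it, so n = 6.

6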